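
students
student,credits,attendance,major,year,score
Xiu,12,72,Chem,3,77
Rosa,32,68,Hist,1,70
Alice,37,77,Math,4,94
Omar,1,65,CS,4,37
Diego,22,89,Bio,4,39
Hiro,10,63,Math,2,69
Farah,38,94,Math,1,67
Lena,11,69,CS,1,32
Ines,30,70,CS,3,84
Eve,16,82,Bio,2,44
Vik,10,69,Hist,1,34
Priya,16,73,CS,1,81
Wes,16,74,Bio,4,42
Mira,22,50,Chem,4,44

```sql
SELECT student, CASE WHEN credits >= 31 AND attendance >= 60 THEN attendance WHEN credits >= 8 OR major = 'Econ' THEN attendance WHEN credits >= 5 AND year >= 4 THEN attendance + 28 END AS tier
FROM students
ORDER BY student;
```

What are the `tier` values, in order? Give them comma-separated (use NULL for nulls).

77, 89, 82, 94, 63, 70, 69, 50, NULL, 73, 68, 69, 74, 72

student=Alice: credits >= 31 AND attendance >= 60 → 77
student=Diego: credits >= 8 OR major = 'Econ' → 89
student=Eve: credits >= 8 OR major = 'Econ' → 82
student=Farah: credits >= 31 AND attendance >= 60 → 94
student=Hiro: credits >= 8 OR major = 'Econ' → 63
student=Ines: credits >= 8 OR major = 'Econ' → 70
student=Lena: credits >= 8 OR major = 'Econ' → 69
student=Mira: credits >= 8 OR major = 'Econ' → 50
student=Omar: (no match → NULL) → NULL
student=Priya: credits >= 8 OR major = 'Econ' → 73
student=Rosa: credits >= 31 AND attendance >= 60 → 68
student=Vik: credits >= 8 OR major = 'Econ' → 69
student=Wes: credits >= 8 OR major = 'Econ' → 74
student=Xiu: credits >= 8 OR major = 'Econ' → 72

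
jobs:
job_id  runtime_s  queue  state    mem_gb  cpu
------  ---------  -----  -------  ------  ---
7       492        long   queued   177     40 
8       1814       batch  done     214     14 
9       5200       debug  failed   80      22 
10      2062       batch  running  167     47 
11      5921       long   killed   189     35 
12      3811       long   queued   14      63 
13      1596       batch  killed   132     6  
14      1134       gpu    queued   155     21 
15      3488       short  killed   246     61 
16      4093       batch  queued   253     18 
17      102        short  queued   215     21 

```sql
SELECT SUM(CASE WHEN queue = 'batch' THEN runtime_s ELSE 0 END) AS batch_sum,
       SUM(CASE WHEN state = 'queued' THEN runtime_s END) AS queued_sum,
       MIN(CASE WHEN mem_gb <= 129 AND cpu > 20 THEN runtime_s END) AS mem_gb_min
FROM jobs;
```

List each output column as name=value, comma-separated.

batch_sum=9565, queued_sum=9632, mem_gb_min=3811

[batch_sum: queue = 'batch']
job_id=7: ✗
job_id=8: ✓ → 1814
job_id=9: ✗
job_id=10: ✓ → 2062
job_id=11: ✗
job_id=12: ✗
job_id=13: ✓ → 1596
job_id=14: ✗
job_id=15: ✗
job_id=16: ✓ → 4093
job_id=17: ✗
batch_sum = 1814 + 2062 + 1596 + 4093 = 9565
—
[queued_sum: state = 'queued']
job_id=7: ✓ → 492
job_id=8: ✗
job_id=9: ✗
job_id=10: ✗
job_id=11: ✗
job_id=12: ✓ → 3811
job_id=13: ✗
job_id=14: ✓ → 1134
job_id=15: ✗
job_id=16: ✓ → 4093
job_id=17: ✓ → 102
queued_sum = 492 + 3811 + 1134 + 4093 + 102 = 9632
—
[mem_gb_min: mem_gb <= 129 AND cpu > 20]
job_id=7: ✗
job_id=8: ✗
job_id=9: ✓ → 5200
job_id=10: ✗
job_id=11: ✗
job_id=12: ✓ → 3811
job_id=13: ✗
job_id=14: ✗
job_id=15: ✗
job_id=16: ✗
job_id=17: ✗
mem_gb_min = MIN(5200, 3811) = 3811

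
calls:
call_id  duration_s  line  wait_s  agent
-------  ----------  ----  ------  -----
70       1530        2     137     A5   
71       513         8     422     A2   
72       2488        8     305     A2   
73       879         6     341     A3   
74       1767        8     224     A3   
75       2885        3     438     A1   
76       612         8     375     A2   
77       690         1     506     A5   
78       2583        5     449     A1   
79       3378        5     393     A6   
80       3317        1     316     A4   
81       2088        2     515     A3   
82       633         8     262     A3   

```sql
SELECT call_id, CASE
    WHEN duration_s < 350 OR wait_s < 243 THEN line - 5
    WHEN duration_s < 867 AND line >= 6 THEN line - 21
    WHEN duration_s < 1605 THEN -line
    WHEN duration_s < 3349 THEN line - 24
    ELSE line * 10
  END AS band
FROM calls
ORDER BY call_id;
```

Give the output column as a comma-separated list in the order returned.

-3, -13, -16, -6, 3, -21, -13, -1, -19, 50, -23, -22, -13

call_id=70: duration_s < 350 OR wait_s < 243 → -3
call_id=71: duration_s < 867 AND line >= 6 → -13
call_id=72: duration_s < 3349 → -16
call_id=73: duration_s < 1605 → -6
call_id=74: duration_s < 350 OR wait_s < 243 → 3
call_id=75: duration_s < 3349 → -21
call_id=76: duration_s < 867 AND line >= 6 → -13
call_id=77: duration_s < 1605 → -1
call_id=78: duration_s < 3349 → -19
call_id=79: ELSE → 50
call_id=80: duration_s < 3349 → -23
call_id=81: duration_s < 3349 → -22
call_id=82: duration_s < 867 AND line >= 6 → -13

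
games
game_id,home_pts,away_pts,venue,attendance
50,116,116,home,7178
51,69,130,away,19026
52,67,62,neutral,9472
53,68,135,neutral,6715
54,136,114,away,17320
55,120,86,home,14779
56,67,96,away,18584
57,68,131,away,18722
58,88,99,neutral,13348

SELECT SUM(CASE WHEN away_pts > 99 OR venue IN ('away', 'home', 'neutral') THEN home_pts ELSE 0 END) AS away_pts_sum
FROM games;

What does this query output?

799

game_id=50: ✓ → 116
game_id=51: ✓ → 69
game_id=52: ✓ → 67
game_id=53: ✓ → 68
game_id=54: ✓ → 136
game_id=55: ✓ → 120
game_id=56: ✓ → 67
game_id=57: ✓ → 68
game_id=58: ✓ → 88
away_pts_sum = 116 + 69 + 67 + 68 + 136 + 120 + 67 + 68 + 88 = 799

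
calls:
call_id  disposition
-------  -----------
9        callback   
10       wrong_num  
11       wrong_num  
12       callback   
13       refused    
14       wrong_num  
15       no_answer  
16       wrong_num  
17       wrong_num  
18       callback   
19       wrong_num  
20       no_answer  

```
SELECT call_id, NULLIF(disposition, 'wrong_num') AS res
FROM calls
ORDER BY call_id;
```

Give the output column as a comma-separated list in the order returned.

callback, NULL, NULL, callback, refused, NULL, no_answer, NULL, NULL, callback, NULL, no_answer

call_id=9: disposition=callback vs wrong_num: differ → callback
call_id=10: disposition=wrong_num vs wrong_num: equal → NULL
call_id=11: disposition=wrong_num vs wrong_num: equal → NULL
call_id=12: disposition=callback vs wrong_num: differ → callback
call_id=13: disposition=refused vs wrong_num: differ → refused
call_id=14: disposition=wrong_num vs wrong_num: equal → NULL
call_id=15: disposition=no_answer vs wrong_num: differ → no_answer
call_id=16: disposition=wrong_num vs wrong_num: equal → NULL
call_id=17: disposition=wrong_num vs wrong_num: equal → NULL
call_id=18: disposition=callback vs wrong_num: differ → callback
call_id=19: disposition=wrong_num vs wrong_num: equal → NULL
call_id=20: disposition=no_answer vs wrong_num: differ → no_answer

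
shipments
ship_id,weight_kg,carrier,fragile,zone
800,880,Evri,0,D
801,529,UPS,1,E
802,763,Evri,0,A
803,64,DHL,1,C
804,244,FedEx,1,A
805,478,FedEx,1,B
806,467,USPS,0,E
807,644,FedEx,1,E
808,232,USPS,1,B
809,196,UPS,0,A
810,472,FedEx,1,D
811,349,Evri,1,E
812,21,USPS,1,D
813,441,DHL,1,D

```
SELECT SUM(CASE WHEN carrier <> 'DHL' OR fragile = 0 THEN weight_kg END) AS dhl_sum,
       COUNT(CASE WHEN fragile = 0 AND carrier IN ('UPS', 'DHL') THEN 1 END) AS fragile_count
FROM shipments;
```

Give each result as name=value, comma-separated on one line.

[dhl_sum: carrier <> 'DHL' OR fragile = 0]
ship_id=800: ✓ → 880
ship_id=801: ✓ → 529
ship_id=802: ✓ → 763
ship_id=803: ✗
ship_id=804: ✓ → 244
ship_id=805: ✓ → 478
ship_id=806: ✓ → 467
ship_id=807: ✓ → 644
ship_id=808: ✓ → 232
ship_id=809: ✓ → 196
ship_id=810: ✓ → 472
ship_id=811: ✓ → 349
ship_id=812: ✓ → 21
ship_id=813: ✗
dhl_sum = 880 + 529 + 763 + 244 + 478 + 467 + 644 + 232 + 196 + 472 + 349 + 21 = 5275
—
[fragile_count: fragile = 0 AND carrier IN ('UPS', 'DHL')]
ship_id=800: ✗
ship_id=801: ✗
ship_id=802: ✗
ship_id=803: ✗
ship_id=804: ✗
ship_id=805: ✗
ship_id=806: ✗
ship_id=807: ✗
ship_id=808: ✗
ship_id=809: ✓ → 1
ship_id=810: ✗
ship_id=811: ✗
ship_id=812: ✗
ship_id=813: ✗
fragile_count = COUNT(1) = 1

dhl_sum=5275, fragile_count=1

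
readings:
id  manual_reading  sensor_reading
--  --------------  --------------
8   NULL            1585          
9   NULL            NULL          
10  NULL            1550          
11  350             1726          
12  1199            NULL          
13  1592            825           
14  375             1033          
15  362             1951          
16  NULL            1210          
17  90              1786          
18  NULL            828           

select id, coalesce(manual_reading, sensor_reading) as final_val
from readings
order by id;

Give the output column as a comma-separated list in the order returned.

1585, NULL, 1550, 350, 1199, 1592, 375, 362, 1210, 90, 828

id=8: manual_reading=NULL, sensor_reading=1585 → 1585
id=9: manual_reading=NULL, sensor_reading=NULL (all NULL) → NULL
id=10: manual_reading=NULL, sensor_reading=1550 → 1550
id=11: manual_reading=350 → 350
id=12: manual_reading=1199 → 1199
id=13: manual_reading=1592 → 1592
id=14: manual_reading=375 → 375
id=15: manual_reading=362 → 362
id=16: manual_reading=NULL, sensor_reading=1210 → 1210
id=17: manual_reading=90 → 90
id=18: manual_reading=NULL, sensor_reading=828 → 828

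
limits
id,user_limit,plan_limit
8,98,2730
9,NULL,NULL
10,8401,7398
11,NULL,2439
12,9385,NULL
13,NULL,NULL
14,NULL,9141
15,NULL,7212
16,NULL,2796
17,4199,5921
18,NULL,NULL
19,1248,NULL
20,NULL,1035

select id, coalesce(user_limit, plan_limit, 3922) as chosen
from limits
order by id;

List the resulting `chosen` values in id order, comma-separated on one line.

98, 3922, 8401, 2439, 9385, 3922, 9141, 7212, 2796, 4199, 3922, 1248, 1035

id=8: user_limit=98 → 98
id=9: user_limit=NULL, plan_limit=NULL, → literal 3922 → 3922
id=10: user_limit=8401 → 8401
id=11: user_limit=NULL, plan_limit=2439 → 2439
id=12: user_limit=9385 → 9385
id=13: user_limit=NULL, plan_limit=NULL, → literal 3922 → 3922
id=14: user_limit=NULL, plan_limit=9141 → 9141
id=15: user_limit=NULL, plan_limit=7212 → 7212
id=16: user_limit=NULL, plan_limit=2796 → 2796
id=17: user_limit=4199 → 4199
id=18: user_limit=NULL, plan_limit=NULL, → literal 3922 → 3922
id=19: user_limit=1248 → 1248
id=20: user_limit=NULL, plan_limit=1035 → 1035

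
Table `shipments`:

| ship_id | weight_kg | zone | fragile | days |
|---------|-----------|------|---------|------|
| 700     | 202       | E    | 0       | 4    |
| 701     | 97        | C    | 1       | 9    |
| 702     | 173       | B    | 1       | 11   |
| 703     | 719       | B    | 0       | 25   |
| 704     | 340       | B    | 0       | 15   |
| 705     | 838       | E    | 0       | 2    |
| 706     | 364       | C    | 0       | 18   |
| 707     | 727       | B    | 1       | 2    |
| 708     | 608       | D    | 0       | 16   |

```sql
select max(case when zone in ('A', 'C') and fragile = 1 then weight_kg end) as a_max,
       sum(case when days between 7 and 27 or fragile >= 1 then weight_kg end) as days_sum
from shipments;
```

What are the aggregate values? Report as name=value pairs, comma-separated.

[a_max: zone in ('A', 'C') and fragile = 1]
ship_id=700: ✗
ship_id=701: ✓ → 97
ship_id=702: ✗
ship_id=703: ✗
ship_id=704: ✗
ship_id=705: ✗
ship_id=706: ✗
ship_id=707: ✗
ship_id=708: ✗
a_max = MAX(97) = 97
—
[days_sum: days between 7 and 27 or fragile >= 1]
ship_id=700: ✗
ship_id=701: ✓ → 97
ship_id=702: ✓ → 173
ship_id=703: ✓ → 719
ship_id=704: ✓ → 340
ship_id=705: ✗
ship_id=706: ✓ → 364
ship_id=707: ✓ → 727
ship_id=708: ✓ → 608
days_sum = 97 + 173 + 719 + 340 + 364 + 727 + 608 = 3028

a_max=97, days_sum=3028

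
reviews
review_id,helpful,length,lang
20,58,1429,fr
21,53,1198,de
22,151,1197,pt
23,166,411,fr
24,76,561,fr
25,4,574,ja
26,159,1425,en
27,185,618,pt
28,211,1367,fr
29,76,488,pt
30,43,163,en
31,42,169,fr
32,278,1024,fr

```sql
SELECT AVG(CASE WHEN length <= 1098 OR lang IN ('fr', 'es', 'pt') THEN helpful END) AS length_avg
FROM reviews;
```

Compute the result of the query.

117.2727272727

review_id=20: ✓ → 58
review_id=21: ✗
review_id=22: ✓ → 151
review_id=23: ✓ → 166
review_id=24: ✓ → 76
review_id=25: ✓ → 4
review_id=26: ✗
review_id=27: ✓ → 185
review_id=28: ✓ → 211
review_id=29: ✓ → 76
review_id=30: ✓ → 43
review_id=31: ✓ → 42
review_id=32: ✓ → 278
length_avg = (58 + 151 + 166 + 76 + 4 + 185 + 211 + 76 + 43 + 42 + 278) / 11 = 117.2727272727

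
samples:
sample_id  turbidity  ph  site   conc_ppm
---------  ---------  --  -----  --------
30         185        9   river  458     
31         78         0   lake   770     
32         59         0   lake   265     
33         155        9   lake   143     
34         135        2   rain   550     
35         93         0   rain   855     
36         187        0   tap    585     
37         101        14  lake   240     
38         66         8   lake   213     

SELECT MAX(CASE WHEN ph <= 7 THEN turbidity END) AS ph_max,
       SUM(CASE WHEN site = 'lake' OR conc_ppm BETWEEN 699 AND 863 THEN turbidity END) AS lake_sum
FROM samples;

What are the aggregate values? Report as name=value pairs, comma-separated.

[ph_max: ph <= 7]
sample_id=30: ✗
sample_id=31: ✓ → 78
sample_id=32: ✓ → 59
sample_id=33: ✗
sample_id=34: ✓ → 135
sample_id=35: ✓ → 93
sample_id=36: ✓ → 187
sample_id=37: ✗
sample_id=38: ✗
ph_max = MAX(78, 59, 135, 93, 187) = 187
—
[lake_sum: site = 'lake' OR conc_ppm BETWEEN 699 AND 863]
sample_id=30: ✗
sample_id=31: ✓ → 78
sample_id=32: ✓ → 59
sample_id=33: ✓ → 155
sample_id=34: ✗
sample_id=35: ✓ → 93
sample_id=36: ✗
sample_id=37: ✓ → 101
sample_id=38: ✓ → 66
lake_sum = 78 + 59 + 155 + 93 + 101 + 66 = 552

ph_max=187, lake_sum=552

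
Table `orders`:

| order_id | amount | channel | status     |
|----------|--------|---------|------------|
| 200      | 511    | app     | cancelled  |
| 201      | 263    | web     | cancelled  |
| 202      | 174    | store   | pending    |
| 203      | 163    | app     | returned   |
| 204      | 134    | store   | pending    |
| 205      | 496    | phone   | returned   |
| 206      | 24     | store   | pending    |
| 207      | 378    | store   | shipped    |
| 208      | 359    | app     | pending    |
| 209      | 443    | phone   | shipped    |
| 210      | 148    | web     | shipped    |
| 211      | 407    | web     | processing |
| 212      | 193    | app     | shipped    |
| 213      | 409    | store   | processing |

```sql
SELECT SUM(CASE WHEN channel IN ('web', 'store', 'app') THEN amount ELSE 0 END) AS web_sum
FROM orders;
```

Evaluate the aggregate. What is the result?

order_id=200: ✓ → 511
order_id=201: ✓ → 263
order_id=202: ✓ → 174
order_id=203: ✓ → 163
order_id=204: ✓ → 134
order_id=205: ✗
order_id=206: ✓ → 24
order_id=207: ✓ → 378
order_id=208: ✓ → 359
order_id=209: ✗
order_id=210: ✓ → 148
order_id=211: ✓ → 407
order_id=212: ✓ → 193
order_id=213: ✓ → 409
web_sum = 511 + 263 + 174 + 163 + 134 + 24 + 378 + 359 + 148 + 407 + 193 + 409 = 3163

3163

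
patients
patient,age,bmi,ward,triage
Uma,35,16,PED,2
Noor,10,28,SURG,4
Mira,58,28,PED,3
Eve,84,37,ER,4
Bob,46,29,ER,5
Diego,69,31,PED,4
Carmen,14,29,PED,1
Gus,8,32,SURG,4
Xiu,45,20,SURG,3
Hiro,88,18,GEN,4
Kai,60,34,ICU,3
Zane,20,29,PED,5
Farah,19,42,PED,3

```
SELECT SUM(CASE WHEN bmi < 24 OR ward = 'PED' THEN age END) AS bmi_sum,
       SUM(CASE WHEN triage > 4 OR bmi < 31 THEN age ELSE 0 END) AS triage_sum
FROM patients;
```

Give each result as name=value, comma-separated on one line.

[bmi_sum: bmi < 24 OR ward = 'PED']
patient=Uma: ✓ → 35
patient=Noor: ✗
patient=Mira: ✓ → 58
patient=Eve: ✗
patient=Bob: ✗
patient=Diego: ✓ → 69
patient=Carmen: ✓ → 14
patient=Gus: ✗
patient=Xiu: ✓ → 45
patient=Hiro: ✓ → 88
patient=Kai: ✗
patient=Zane: ✓ → 20
patient=Farah: ✓ → 19
bmi_sum = 35 + 58 + 69 + 14 + 45 + 88 + 20 + 19 = 348
—
[triage_sum: triage > 4 OR bmi < 31]
patient=Uma: ✓ → 35
patient=Noor: ✓ → 10
patient=Mira: ✓ → 58
patient=Eve: ✗
patient=Bob: ✓ → 46
patient=Diego: ✗
patient=Carmen: ✓ → 14
patient=Gus: ✗
patient=Xiu: ✓ → 45
patient=Hiro: ✓ → 88
patient=Kai: ✗
patient=Zane: ✓ → 20
patient=Farah: ✗
triage_sum = 35 + 10 + 58 + 46 + 14 + 45 + 88 + 20 = 316

bmi_sum=348, triage_sum=316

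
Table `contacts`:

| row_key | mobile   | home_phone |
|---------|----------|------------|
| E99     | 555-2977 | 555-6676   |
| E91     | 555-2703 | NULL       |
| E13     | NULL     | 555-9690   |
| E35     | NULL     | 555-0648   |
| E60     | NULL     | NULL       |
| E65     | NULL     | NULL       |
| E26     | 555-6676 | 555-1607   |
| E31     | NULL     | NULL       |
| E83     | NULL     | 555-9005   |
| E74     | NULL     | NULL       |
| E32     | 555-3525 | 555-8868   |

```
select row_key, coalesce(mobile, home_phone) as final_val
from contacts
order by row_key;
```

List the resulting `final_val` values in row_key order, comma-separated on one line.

555-9690, 555-6676, NULL, 555-3525, 555-0648, NULL, NULL, NULL, 555-9005, 555-2703, 555-2977

row_key=E13: mobile=NULL, home_phone=555-9690 → 555-9690
row_key=E26: mobile=555-6676 → 555-6676
row_key=E31: mobile=NULL, home_phone=NULL (all NULL) → NULL
row_key=E32: mobile=555-3525 → 555-3525
row_key=E35: mobile=NULL, home_phone=555-0648 → 555-0648
row_key=E60: mobile=NULL, home_phone=NULL (all NULL) → NULL
row_key=E65: mobile=NULL, home_phone=NULL (all NULL) → NULL
row_key=E74: mobile=NULL, home_phone=NULL (all NULL) → NULL
row_key=E83: mobile=NULL, home_phone=555-9005 → 555-9005
row_key=E91: mobile=555-2703 → 555-2703
row_key=E99: mobile=555-2977 → 555-2977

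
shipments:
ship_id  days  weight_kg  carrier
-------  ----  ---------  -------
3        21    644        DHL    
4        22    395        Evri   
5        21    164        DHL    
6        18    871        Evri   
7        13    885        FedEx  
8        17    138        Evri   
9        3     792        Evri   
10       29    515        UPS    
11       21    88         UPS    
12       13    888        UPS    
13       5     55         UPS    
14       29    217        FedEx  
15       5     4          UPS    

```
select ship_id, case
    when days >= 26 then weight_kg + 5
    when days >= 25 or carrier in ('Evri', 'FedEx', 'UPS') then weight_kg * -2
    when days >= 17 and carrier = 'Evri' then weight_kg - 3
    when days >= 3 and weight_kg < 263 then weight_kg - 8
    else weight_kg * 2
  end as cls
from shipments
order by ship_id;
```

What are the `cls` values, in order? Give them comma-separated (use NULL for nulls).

1288, -790, 156, -1742, -1770, -276, -1584, 520, -176, -1776, -110, 222, -8

ship_id=3: ELSE → 1288
ship_id=4: days >= 25 or carrier in ('Evri', 'FedEx', 'UPS') → -790
ship_id=5: days >= 3 and weight_kg < 263 → 156
ship_id=6: days >= 25 or carrier in ('Evri', 'FedEx', 'UPS') → -1742
ship_id=7: days >= 25 or carrier in ('Evri', 'FedEx', 'UPS') → -1770
ship_id=8: days >= 25 or carrier in ('Evri', 'FedEx', 'UPS') → -276
ship_id=9: days >= 25 or carrier in ('Evri', 'FedEx', 'UPS') → -1584
ship_id=10: days >= 26 → 520
ship_id=11: days >= 25 or carrier in ('Evri', 'FedEx', 'UPS') → -176
ship_id=12: days >= 25 or carrier in ('Evri', 'FedEx', 'UPS') → -1776
ship_id=13: days >= 25 or carrier in ('Evri', 'FedEx', 'UPS') → -110
ship_id=14: days >= 26 → 222
ship_id=15: days >= 25 or carrier in ('Evri', 'FedEx', 'UPS') → -8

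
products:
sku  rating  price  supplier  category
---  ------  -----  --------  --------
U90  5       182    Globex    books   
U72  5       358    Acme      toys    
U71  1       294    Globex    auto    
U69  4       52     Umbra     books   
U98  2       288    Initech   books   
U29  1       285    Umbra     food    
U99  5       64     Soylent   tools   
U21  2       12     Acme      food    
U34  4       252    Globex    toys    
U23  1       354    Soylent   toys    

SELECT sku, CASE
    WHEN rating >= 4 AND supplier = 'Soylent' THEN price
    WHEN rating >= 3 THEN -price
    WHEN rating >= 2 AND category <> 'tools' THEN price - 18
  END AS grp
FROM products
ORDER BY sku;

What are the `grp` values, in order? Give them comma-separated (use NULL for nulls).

-6, NULL, NULL, -252, -52, NULL, -358, -182, 270, 64

sku=U21: rating >= 2 AND category <> 'tools' → -6
sku=U23: (no match → NULL) → NULL
sku=U29: (no match → NULL) → NULL
sku=U34: rating >= 3 → -252
sku=U69: rating >= 3 → -52
sku=U71: (no match → NULL) → NULL
sku=U72: rating >= 3 → -358
sku=U90: rating >= 3 → -182
sku=U98: rating >= 2 AND category <> 'tools' → 270
sku=U99: rating >= 4 AND supplier = 'Soylent' → 64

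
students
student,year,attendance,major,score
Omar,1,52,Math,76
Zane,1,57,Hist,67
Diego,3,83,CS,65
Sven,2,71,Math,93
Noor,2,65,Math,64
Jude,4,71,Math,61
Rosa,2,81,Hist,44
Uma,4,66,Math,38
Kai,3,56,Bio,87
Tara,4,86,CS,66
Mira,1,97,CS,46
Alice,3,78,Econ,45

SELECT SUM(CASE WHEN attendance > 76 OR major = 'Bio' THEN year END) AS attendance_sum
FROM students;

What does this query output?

student=Omar: ✗
student=Zane: ✗
student=Diego: ✓ → 3
student=Sven: ✗
student=Noor: ✗
student=Jude: ✗
student=Rosa: ✓ → 2
student=Uma: ✗
student=Kai: ✓ → 3
student=Tara: ✓ → 4
student=Mira: ✓ → 1
student=Alice: ✓ → 3
attendance_sum = 3 + 2 + 3 + 4 + 1 + 3 = 16

16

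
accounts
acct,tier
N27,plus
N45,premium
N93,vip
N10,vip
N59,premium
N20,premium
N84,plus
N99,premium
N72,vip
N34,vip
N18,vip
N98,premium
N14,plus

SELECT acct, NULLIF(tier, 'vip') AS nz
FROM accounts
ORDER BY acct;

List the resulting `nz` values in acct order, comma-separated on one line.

acct=N10: tier=vip vs vip: equal → NULL
acct=N14: tier=plus vs vip: differ → plus
acct=N18: tier=vip vs vip: equal → NULL
acct=N20: tier=premium vs vip: differ → premium
acct=N27: tier=plus vs vip: differ → plus
acct=N34: tier=vip vs vip: equal → NULL
acct=N45: tier=premium vs vip: differ → premium
acct=N59: tier=premium vs vip: differ → premium
acct=N72: tier=vip vs vip: equal → NULL
acct=N84: tier=plus vs vip: differ → plus
acct=N93: tier=vip vs vip: equal → NULL
acct=N98: tier=premium vs vip: differ → premium
acct=N99: tier=premium vs vip: differ → premium

NULL, plus, NULL, premium, plus, NULL, premium, premium, NULL, plus, NULL, premium, premium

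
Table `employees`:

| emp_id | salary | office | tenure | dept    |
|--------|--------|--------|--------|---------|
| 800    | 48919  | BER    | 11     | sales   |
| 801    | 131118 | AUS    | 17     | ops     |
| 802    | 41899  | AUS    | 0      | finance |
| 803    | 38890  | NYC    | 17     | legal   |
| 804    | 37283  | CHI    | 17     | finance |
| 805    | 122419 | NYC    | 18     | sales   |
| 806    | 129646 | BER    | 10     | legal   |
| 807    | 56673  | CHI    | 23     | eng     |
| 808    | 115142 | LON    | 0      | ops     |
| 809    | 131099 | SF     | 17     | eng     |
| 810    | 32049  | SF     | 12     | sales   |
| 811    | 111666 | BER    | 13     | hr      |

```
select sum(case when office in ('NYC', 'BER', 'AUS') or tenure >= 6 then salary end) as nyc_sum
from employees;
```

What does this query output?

emp_id=800: ✓ → 48919
emp_id=801: ✓ → 131118
emp_id=802: ✓ → 41899
emp_id=803: ✓ → 38890
emp_id=804: ✓ → 37283
emp_id=805: ✓ → 122419
emp_id=806: ✓ → 129646
emp_id=807: ✓ → 56673
emp_id=808: ✗
emp_id=809: ✓ → 131099
emp_id=810: ✓ → 32049
emp_id=811: ✓ → 111666
nyc_sum = 48919 + 131118 + 41899 + 38890 + 37283 + 122419 + 129646 + 56673 + 131099 + 32049 + 111666 = 881661

881661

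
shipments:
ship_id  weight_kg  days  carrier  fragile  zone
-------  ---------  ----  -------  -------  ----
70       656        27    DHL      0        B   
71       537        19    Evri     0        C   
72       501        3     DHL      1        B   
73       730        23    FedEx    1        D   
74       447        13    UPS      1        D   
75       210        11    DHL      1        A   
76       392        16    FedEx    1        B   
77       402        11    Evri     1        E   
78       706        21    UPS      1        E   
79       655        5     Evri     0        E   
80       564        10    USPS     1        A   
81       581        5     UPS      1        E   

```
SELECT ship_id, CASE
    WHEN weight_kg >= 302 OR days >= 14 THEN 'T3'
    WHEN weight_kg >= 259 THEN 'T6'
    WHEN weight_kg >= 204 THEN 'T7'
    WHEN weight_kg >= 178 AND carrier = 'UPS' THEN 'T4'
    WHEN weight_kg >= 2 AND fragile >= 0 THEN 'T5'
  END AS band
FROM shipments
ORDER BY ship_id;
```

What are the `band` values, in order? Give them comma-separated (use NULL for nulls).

T3, T3, T3, T3, T3, T7, T3, T3, T3, T3, T3, T3

ship_id=70: weight_kg >= 302 OR days >= 14 → T3
ship_id=71: weight_kg >= 302 OR days >= 14 → T3
ship_id=72: weight_kg >= 302 OR days >= 14 → T3
ship_id=73: weight_kg >= 302 OR days >= 14 → T3
ship_id=74: weight_kg >= 302 OR days >= 14 → T3
ship_id=75: weight_kg >= 204 → T7
ship_id=76: weight_kg >= 302 OR days >= 14 → T3
ship_id=77: weight_kg >= 302 OR days >= 14 → T3
ship_id=78: weight_kg >= 302 OR days >= 14 → T3
ship_id=79: weight_kg >= 302 OR days >= 14 → T3
ship_id=80: weight_kg >= 302 OR days >= 14 → T3
ship_id=81: weight_kg >= 302 OR days >= 14 → T3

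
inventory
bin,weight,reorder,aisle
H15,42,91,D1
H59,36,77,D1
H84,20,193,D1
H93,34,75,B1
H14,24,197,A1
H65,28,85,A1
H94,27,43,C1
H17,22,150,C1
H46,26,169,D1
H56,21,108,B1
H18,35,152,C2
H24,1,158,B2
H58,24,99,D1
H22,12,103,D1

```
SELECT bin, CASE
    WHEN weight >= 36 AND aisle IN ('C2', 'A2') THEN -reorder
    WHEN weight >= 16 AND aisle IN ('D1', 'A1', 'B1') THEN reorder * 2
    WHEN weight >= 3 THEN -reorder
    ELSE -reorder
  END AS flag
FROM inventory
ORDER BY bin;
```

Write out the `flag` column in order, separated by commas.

bin=H14: weight >= 16 AND aisle IN ('D1', 'A1', 'B1') → 394
bin=H15: weight >= 16 AND aisle IN ('D1', 'A1', 'B1') → 182
bin=H17: weight >= 3 → -150
bin=H18: weight >= 3 → -152
bin=H22: weight >= 3 → -103
bin=H24: ELSE → -158
bin=H46: weight >= 16 AND aisle IN ('D1', 'A1', 'B1') → 338
bin=H56: weight >= 16 AND aisle IN ('D1', 'A1', 'B1') → 216
bin=H58: weight >= 16 AND aisle IN ('D1', 'A1', 'B1') → 198
bin=H59: weight >= 16 AND aisle IN ('D1', 'A1', 'B1') → 154
bin=H65: weight >= 16 AND aisle IN ('D1', 'A1', 'B1') → 170
bin=H84: weight >= 16 AND aisle IN ('D1', 'A1', 'B1') → 386
bin=H93: weight >= 16 AND aisle IN ('D1', 'A1', 'B1') → 150
bin=H94: weight >= 3 → -43

394, 182, -150, -152, -103, -158, 338, 216, 198, 154, 170, 386, 150, -43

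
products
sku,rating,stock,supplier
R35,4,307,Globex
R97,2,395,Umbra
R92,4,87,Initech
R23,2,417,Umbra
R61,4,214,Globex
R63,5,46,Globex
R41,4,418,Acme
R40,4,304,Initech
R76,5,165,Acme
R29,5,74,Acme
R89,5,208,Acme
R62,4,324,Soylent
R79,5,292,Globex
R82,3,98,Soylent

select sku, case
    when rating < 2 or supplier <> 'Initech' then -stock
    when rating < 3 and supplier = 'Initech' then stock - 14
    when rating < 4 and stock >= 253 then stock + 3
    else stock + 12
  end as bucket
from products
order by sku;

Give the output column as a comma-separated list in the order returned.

-417, -74, -307, 316, -418, -214, -324, -46, -165, -292, -98, -208, 99, -395

sku=R23: rating < 2 or supplier <> 'Initech' → -417
sku=R29: rating < 2 or supplier <> 'Initech' → -74
sku=R35: rating < 2 or supplier <> 'Initech' → -307
sku=R40: ELSE → 316
sku=R41: rating < 2 or supplier <> 'Initech' → -418
sku=R61: rating < 2 or supplier <> 'Initech' → -214
sku=R62: rating < 2 or supplier <> 'Initech' → -324
sku=R63: rating < 2 or supplier <> 'Initech' → -46
sku=R76: rating < 2 or supplier <> 'Initech' → -165
sku=R79: rating < 2 or supplier <> 'Initech' → -292
sku=R82: rating < 2 or supplier <> 'Initech' → -98
sku=R89: rating < 2 or supplier <> 'Initech' → -208
sku=R92: ELSE → 99
sku=R97: rating < 2 or supplier <> 'Initech' → -395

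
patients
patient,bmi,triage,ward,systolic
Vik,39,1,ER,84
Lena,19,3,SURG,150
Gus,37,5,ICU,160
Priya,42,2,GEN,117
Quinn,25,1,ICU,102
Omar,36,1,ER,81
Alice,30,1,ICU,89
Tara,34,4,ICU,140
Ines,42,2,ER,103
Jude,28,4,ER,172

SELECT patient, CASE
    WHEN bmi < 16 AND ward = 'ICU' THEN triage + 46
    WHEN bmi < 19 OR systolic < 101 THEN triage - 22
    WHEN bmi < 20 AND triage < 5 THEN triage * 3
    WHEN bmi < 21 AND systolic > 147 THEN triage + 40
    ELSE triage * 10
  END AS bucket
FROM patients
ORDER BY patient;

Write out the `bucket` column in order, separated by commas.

-21, 50, 20, 40, 9, -21, 20, 10, 40, -21

patient=Alice: bmi < 19 OR systolic < 101 → -21
patient=Gus: ELSE → 50
patient=Ines: ELSE → 20
patient=Jude: ELSE → 40
patient=Lena: bmi < 20 AND triage < 5 → 9
patient=Omar: bmi < 19 OR systolic < 101 → -21
patient=Priya: ELSE → 20
patient=Quinn: ELSE → 10
patient=Tara: ELSE → 40
patient=Vik: bmi < 19 OR systolic < 101 → -21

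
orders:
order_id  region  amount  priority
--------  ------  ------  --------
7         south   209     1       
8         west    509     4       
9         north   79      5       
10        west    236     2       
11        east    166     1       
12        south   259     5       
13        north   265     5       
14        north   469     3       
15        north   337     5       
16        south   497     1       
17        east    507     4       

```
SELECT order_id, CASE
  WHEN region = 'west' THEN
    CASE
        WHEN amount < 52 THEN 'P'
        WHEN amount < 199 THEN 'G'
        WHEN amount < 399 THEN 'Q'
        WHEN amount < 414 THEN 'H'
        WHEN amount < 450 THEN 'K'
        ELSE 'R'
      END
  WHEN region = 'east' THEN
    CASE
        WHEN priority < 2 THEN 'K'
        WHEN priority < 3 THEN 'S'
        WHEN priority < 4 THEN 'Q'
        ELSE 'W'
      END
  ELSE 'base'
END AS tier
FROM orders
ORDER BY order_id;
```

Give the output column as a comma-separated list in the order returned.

base, R, base, Q, K, base, base, base, base, base, W

order_id=7: region='south' → outer ELSE → base
order_id=8: region='west' → inner[ELSE] → R
order_id=9: region='north' → outer ELSE → base
order_id=10: region='west' → inner[amount < 399] → Q
order_id=11: region='east' → inner[priority < 2] → K
order_id=12: region='south' → outer ELSE → base
order_id=13: region='north' → outer ELSE → base
order_id=14: region='north' → outer ELSE → base
order_id=15: region='north' → outer ELSE → base
order_id=16: region='south' → outer ELSE → base
order_id=17: region='east' → inner[ELSE] → W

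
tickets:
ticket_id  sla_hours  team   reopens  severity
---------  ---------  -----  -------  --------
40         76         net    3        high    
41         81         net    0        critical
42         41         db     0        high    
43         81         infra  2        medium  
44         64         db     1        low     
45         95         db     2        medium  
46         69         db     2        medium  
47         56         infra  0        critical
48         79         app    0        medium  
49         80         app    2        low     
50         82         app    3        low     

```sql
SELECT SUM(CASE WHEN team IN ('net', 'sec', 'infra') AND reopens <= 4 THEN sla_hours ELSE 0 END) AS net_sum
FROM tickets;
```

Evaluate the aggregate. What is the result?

ticket_id=40: ✓ → 76
ticket_id=41: ✓ → 81
ticket_id=42: ✗
ticket_id=43: ✓ → 81
ticket_id=44: ✗
ticket_id=45: ✗
ticket_id=46: ✗
ticket_id=47: ✓ → 56
ticket_id=48: ✗
ticket_id=49: ✗
ticket_id=50: ✗
net_sum = 76 + 81 + 81 + 56 = 294

294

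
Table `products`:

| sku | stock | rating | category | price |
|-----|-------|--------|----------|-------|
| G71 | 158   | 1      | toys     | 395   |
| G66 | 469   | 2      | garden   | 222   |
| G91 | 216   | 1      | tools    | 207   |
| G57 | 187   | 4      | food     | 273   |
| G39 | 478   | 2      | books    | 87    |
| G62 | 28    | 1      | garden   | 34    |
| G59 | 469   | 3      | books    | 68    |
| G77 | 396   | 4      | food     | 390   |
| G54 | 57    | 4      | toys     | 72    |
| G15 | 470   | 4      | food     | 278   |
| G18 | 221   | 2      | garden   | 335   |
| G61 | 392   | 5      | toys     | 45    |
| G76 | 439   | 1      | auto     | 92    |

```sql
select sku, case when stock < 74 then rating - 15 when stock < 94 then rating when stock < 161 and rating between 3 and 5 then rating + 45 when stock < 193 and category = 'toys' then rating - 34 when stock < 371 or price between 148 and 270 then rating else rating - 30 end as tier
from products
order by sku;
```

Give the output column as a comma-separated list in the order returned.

-26, 2, -28, -11, 4, -27, -25, -14, 2, -33, -29, -26, 1

sku=G15: ELSE → -26
sku=G18: stock < 371 or price between 148 and 270 → 2
sku=G39: ELSE → -28
sku=G54: stock < 74 → -11
sku=G57: stock < 371 or price between 148 and 270 → 4
sku=G59: ELSE → -27
sku=G61: ELSE → -25
sku=G62: stock < 74 → -14
sku=G66: stock < 371 or price between 148 and 270 → 2
sku=G71: stock < 193 and category = 'toys' → -33
sku=G76: ELSE → -29
sku=G77: ELSE → -26
sku=G91: stock < 371 or price between 148 and 270 → 1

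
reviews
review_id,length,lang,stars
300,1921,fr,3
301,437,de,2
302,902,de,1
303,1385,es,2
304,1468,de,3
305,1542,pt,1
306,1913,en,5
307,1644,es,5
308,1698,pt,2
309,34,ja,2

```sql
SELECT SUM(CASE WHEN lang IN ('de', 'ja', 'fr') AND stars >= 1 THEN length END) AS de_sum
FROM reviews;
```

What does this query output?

4762

review_id=300: ✓ → 1921
review_id=301: ✓ → 437
review_id=302: ✓ → 902
review_id=303: ✗
review_id=304: ✓ → 1468
review_id=305: ✗
review_id=306: ✗
review_id=307: ✗
review_id=308: ✗
review_id=309: ✓ → 34
de_sum = 1921 + 437 + 902 + 1468 + 34 = 4762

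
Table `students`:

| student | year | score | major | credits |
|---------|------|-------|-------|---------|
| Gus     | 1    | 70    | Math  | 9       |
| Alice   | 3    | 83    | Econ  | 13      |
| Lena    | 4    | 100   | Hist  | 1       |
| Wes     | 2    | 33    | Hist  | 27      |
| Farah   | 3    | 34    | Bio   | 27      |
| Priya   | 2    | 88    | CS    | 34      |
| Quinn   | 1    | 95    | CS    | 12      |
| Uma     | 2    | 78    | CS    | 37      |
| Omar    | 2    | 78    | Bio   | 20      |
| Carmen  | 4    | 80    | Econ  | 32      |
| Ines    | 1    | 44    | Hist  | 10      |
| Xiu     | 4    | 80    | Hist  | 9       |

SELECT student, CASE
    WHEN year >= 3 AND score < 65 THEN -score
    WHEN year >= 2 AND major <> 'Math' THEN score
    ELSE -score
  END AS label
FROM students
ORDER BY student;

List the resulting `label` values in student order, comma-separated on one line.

student=Alice: year >= 2 AND major <> 'Math' → 83
student=Carmen: year >= 2 AND major <> 'Math' → 80
student=Farah: year >= 3 AND score < 65 → -34
student=Gus: ELSE → -70
student=Ines: ELSE → -44
student=Lena: year >= 2 AND major <> 'Math' → 100
student=Omar: year >= 2 AND major <> 'Math' → 78
student=Priya: year >= 2 AND major <> 'Math' → 88
student=Quinn: ELSE → -95
student=Uma: year >= 2 AND major <> 'Math' → 78
student=Wes: year >= 2 AND major <> 'Math' → 33
student=Xiu: year >= 2 AND major <> 'Math' → 80

83, 80, -34, -70, -44, 100, 78, 88, -95, 78, 33, 80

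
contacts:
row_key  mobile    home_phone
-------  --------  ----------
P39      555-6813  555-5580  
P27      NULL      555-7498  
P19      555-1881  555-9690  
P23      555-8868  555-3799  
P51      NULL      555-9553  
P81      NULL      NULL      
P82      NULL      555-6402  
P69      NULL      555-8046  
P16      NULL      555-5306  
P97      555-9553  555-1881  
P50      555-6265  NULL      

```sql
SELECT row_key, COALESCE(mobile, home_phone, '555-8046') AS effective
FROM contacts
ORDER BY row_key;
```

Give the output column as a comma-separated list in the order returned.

555-5306, 555-1881, 555-8868, 555-7498, 555-6813, 555-6265, 555-9553, 555-8046, 555-8046, 555-6402, 555-9553

row_key=P16: mobile=NULL, home_phone=555-5306 → 555-5306
row_key=P19: mobile=555-1881 → 555-1881
row_key=P23: mobile=555-8868 → 555-8868
row_key=P27: mobile=NULL, home_phone=555-7498 → 555-7498
row_key=P39: mobile=555-6813 → 555-6813
row_key=P50: mobile=555-6265 → 555-6265
row_key=P51: mobile=NULL, home_phone=555-9553 → 555-9553
row_key=P69: mobile=NULL, home_phone=555-8046 → 555-8046
row_key=P81: mobile=NULL, home_phone=NULL, → literal 555-8046 → 555-8046
row_key=P82: mobile=NULL, home_phone=555-6402 → 555-6402
row_key=P97: mobile=555-9553 → 555-9553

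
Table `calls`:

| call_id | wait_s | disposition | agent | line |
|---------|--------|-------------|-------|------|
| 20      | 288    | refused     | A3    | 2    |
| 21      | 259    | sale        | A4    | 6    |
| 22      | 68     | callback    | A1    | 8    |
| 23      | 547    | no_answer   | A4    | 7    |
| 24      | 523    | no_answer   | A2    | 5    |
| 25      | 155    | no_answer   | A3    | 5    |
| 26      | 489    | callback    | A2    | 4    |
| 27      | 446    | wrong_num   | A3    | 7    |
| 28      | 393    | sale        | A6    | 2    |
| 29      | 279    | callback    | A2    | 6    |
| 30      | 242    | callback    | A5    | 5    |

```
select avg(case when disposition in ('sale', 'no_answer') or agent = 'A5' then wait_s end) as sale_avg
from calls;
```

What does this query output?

call_id=20: ✗
call_id=21: ✓ → 259
call_id=22: ✗
call_id=23: ✓ → 547
call_id=24: ✓ → 523
call_id=25: ✓ → 155
call_id=26: ✗
call_id=27: ✗
call_id=28: ✓ → 393
call_id=29: ✗
call_id=30: ✓ → 242
sale_avg = (259 + 547 + 523 + 155 + 393 + 242) / 6 = 353.1666666667

353.1666666667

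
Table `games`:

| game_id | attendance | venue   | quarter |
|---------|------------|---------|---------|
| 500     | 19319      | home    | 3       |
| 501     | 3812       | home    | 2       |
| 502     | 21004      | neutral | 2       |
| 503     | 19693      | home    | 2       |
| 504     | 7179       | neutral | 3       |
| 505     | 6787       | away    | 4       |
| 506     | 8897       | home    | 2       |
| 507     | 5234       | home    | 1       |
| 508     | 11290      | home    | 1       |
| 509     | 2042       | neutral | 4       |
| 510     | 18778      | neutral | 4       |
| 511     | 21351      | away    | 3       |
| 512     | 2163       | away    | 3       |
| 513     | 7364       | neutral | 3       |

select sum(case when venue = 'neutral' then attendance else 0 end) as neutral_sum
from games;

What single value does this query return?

56367

game_id=500: ✗
game_id=501: ✗
game_id=502: ✓ → 21004
game_id=503: ✗
game_id=504: ✓ → 7179
game_id=505: ✗
game_id=506: ✗
game_id=507: ✗
game_id=508: ✗
game_id=509: ✓ → 2042
game_id=510: ✓ → 18778
game_id=511: ✗
game_id=512: ✗
game_id=513: ✓ → 7364
neutral_sum = 21004 + 7179 + 2042 + 18778 + 7364 = 56367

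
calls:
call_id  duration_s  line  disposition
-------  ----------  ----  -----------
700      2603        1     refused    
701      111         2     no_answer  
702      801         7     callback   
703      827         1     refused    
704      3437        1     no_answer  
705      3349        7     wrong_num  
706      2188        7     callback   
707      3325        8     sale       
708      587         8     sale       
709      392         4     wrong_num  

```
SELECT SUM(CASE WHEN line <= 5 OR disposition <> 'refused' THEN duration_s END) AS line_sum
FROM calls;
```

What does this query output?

call_id=700: ✓ → 2603
call_id=701: ✓ → 111
call_id=702: ✓ → 801
call_id=703: ✓ → 827
call_id=704: ✓ → 3437
call_id=705: ✓ → 3349
call_id=706: ✓ → 2188
call_id=707: ✓ → 3325
call_id=708: ✓ → 587
call_id=709: ✓ → 392
line_sum = 2603 + 111 + 801 + 827 + 3437 + 3349 + 2188 + 3325 + 587 + 392 = 17620

17620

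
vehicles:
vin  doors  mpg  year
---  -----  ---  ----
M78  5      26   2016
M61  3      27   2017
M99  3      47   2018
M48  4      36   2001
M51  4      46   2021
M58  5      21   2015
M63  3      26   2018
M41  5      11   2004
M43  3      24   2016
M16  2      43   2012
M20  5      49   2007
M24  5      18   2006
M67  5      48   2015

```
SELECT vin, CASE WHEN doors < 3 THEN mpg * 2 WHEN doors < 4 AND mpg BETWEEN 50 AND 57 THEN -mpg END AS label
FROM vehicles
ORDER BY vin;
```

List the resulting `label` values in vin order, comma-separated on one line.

86, NULL, NULL, NULL, NULL, NULL, NULL, NULL, NULL, NULL, NULL, NULL, NULL

vin=M16: doors < 3 → 86
vin=M20: (no match → NULL) → NULL
vin=M24: (no match → NULL) → NULL
vin=M41: (no match → NULL) → NULL
vin=M43: (no match → NULL) → NULL
vin=M48: (no match → NULL) → NULL
vin=M51: (no match → NULL) → NULL
vin=M58: (no match → NULL) → NULL
vin=M61: (no match → NULL) → NULL
vin=M63: (no match → NULL) → NULL
vin=M67: (no match → NULL) → NULL
vin=M78: (no match → NULL) → NULL
vin=M99: (no match → NULL) → NULL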